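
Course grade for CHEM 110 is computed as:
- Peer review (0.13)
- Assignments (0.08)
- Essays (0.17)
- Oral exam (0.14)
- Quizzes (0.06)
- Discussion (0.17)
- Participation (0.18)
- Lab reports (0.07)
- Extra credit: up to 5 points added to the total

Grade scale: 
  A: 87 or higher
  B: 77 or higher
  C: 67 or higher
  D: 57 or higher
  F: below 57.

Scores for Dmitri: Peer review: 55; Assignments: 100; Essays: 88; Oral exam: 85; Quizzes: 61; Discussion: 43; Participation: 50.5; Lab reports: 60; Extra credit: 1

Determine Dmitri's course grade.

Weighted total:
  Peer review 55 × 0.13 = 7.15
  Assignments 100 × 0.08 = 8
  Essays 88 × 0.17 = 14.96
  Oral exam 85 × 0.14 = 11.9
  Quizzes 61 × 0.06 = 3.66
  Discussion 43 × 0.17 = 7.31
  Participation 50.5 × 0.18 = 9.09
  Lab reports 60 × 0.07 = 4.2
Sum = 66.27
Extra credit: 66.27 + 1 = 67.27
67.27 is ≥ 67 and < 77 → C

C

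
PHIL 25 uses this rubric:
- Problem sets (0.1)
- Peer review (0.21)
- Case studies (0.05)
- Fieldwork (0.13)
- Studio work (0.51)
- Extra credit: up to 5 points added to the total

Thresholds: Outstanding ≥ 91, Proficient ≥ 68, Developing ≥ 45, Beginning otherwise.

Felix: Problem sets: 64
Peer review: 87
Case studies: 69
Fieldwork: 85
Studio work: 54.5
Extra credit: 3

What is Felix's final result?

Weighted total:
  Problem sets 64 × 0.1 = 6.4
  Peer review 87 × 0.21 = 18.27
  Case studies 69 × 0.05 = 3.45
  Fieldwork 85 × 0.13 = 11.05
  Studio work 54.5 × 0.51 = 27.795
Sum = 66.965
Extra credit: 66.965 + 3 = 69.965
69.965 is ≥ 68 and < 91 → Proficient

Proficient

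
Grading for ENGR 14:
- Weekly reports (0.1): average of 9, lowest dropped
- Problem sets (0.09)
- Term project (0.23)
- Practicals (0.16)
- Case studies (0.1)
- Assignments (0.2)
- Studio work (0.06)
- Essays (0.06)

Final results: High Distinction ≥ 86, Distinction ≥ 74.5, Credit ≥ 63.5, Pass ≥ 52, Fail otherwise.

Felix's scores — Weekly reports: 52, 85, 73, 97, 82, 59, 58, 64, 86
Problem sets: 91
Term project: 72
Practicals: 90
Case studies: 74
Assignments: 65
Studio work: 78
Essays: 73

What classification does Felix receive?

Weekly reports: drop 52 → average of remaining 8 = 604/8 = 75.5
Weighted total:
  Weekly reports 75.5 × 0.1 = 7.55
  Problem sets 91 × 0.09 = 8.19
  Term project 72 × 0.23 = 16.56
  Practicals 90 × 0.16 = 14.4
  Case studies 74 × 0.1 = 7.4
  Assignments 65 × 0.2 = 13
  Studio work 78 × 0.06 = 4.68
  Essays 73 × 0.06 = 4.38
Sum = 76.16
76.16 is ≥ 74.5 and < 86 → Distinction

Distinction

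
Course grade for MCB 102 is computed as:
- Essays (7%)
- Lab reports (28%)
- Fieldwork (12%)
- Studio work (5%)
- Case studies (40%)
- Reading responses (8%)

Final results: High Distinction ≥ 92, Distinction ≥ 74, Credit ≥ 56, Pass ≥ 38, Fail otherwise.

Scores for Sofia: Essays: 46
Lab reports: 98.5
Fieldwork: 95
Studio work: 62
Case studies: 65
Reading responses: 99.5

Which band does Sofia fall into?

Weighted total:
  Essays 46 × 0.07 = 3.22
  Lab reports 98.5 × 0.28 = 27.58
  Fieldwork 95 × 0.12 = 11.4
  Studio work 62 × 0.05 = 3.1
  Case studies 65 × 0.4 = 26
  Reading responses 99.5 × 0.08 = 7.96
Sum = 79.26
79.26 is ≥ 74 and < 92 → Distinction

Distinction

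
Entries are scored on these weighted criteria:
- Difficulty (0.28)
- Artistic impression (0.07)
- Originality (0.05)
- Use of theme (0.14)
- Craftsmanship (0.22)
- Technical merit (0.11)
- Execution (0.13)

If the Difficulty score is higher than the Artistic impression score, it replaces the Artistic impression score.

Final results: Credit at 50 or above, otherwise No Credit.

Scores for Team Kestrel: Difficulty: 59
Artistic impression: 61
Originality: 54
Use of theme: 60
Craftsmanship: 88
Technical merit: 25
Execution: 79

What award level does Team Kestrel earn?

Credit

Difficulty (59) ≤ Artistic impression (61), so Artistic impression stays at 61.
Weighted total:
  Difficulty 59 × 0.28 = 16.52
  Artistic impression 61 × 0.07 = 4.27
  Originality 54 × 0.05 = 2.7
  Use of theme 60 × 0.14 = 8.4
  Craftsmanship 88 × 0.22 = 19.36
  Technical merit 25 × 0.11 = 2.75
  Execution 79 × 0.13 = 10.27
Sum = 64.27
64.27 ≥ 50 → Credit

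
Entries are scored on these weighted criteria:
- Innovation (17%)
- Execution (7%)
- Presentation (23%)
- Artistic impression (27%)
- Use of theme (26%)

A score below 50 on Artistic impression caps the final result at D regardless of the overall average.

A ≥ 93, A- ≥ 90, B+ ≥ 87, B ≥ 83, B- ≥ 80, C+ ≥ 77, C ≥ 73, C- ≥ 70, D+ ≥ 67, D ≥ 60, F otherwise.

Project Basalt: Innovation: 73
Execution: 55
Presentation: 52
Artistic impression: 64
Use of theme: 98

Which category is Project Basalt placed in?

C-

Artistic impression score 64 ≥ 50: minimum met.
Weighted total:
  Innovation 73 × 0.17 = 12.41
  Execution 55 × 0.07 = 3.85
  Presentation 52 × 0.23 = 11.96
  Artistic impression 64 × 0.27 = 17.28
  Use of theme 98 × 0.26 = 25.48
Sum = 70.98
70.98 is ≥ 70 and < 73 → C-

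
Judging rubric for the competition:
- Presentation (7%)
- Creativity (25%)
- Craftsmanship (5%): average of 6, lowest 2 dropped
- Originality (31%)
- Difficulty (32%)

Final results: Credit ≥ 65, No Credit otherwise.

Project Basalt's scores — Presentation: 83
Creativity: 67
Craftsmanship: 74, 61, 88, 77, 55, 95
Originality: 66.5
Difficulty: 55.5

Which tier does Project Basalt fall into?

Credit

Craftsmanship: drop 55, 61 → average of remaining 4 = 334/4 = 83.5
Weighted total:
  Presentation 83 × 0.07 = 5.81
  Creativity 67 × 0.25 = 16.75
  Craftsmanship 83.5 × 0.05 = 4.175
  Originality 66.5 × 0.31 = 20.615
  Difficulty 55.5 × 0.32 = 17.76
Sum = 65.11
65.11 ≥ 65 → Credit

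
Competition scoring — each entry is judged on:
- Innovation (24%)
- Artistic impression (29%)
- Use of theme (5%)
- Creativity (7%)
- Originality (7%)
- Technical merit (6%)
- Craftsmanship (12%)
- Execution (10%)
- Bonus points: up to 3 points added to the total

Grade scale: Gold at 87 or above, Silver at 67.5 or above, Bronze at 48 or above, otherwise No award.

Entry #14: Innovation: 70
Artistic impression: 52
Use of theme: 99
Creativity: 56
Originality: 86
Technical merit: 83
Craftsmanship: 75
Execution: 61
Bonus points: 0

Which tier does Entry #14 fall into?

Bronze

Weighted total:
  Innovation 70 × 0.24 = 16.8
  Artistic impression 52 × 0.29 = 15.08
  Use of theme 99 × 0.05 = 4.95
  Creativity 56 × 0.07 = 3.92
  Originality 86 × 0.07 = 6.02
  Technical merit 83 × 0.06 = 4.98
  Craftsmanship 75 × 0.12 = 9
  Execution 61 × 0.1 = 6.1
Sum = 66.85
Bonus points: 66.85 + 0 = 66.85
66.85 is ≥ 48 and < 67.5 → Bronze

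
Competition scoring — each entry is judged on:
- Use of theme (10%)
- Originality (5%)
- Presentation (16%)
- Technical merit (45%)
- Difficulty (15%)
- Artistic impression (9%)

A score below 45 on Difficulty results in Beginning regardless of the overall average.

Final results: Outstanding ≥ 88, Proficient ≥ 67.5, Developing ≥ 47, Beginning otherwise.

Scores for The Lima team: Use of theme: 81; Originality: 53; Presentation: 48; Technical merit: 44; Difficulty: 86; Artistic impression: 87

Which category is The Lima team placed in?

Developing

Difficulty score 86 ≥ 45: minimum met.
Weighted total:
  Use of theme 81 × 0.1 = 8.1
  Originality 53 × 0.05 = 2.65
  Presentation 48 × 0.16 = 7.68
  Technical merit 44 × 0.45 = 19.8
  Difficulty 86 × 0.15 = 12.9
  Artistic impression 87 × 0.09 = 7.83
Sum = 58.96
58.96 is ≥ 47 and < 67.5 → Developing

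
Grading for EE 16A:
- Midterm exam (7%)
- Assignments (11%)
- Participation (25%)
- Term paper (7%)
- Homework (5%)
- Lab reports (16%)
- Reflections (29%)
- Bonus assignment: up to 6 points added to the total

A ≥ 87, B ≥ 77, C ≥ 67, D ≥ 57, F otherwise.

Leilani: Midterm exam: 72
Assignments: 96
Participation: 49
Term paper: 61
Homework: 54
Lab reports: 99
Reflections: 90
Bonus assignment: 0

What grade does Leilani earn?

Weighted total:
  Midterm exam 72 × 0.07 = 5.04
  Assignments 96 × 0.11 = 10.56
  Participation 49 × 0.25 = 12.25
  Term paper 61 × 0.07 = 4.27
  Homework 54 × 0.05 = 2.7
  Lab reports 99 × 0.16 = 15.84
  Reflections 90 × 0.29 = 26.1
Sum = 76.76
Bonus assignment: 76.76 + 0 = 76.76
76.76 is ≥ 67 and < 77 → C

C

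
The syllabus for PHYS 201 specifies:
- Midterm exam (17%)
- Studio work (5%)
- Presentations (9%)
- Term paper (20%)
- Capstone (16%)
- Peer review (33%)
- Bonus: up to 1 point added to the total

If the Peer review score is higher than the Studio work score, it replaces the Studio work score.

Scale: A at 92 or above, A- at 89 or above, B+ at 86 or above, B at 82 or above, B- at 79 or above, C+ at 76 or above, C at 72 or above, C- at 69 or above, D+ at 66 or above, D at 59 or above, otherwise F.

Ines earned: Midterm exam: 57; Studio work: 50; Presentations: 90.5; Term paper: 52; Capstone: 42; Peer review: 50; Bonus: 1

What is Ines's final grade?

F

Peer review (50) ≤ Studio work (50), so Studio work stays at 50.
Weighted total:
  Midterm exam 57 × 0.17 = 9.69
  Studio work 50 × 0.05 = 2.5
  Presentations 90.5 × 0.09 = 8.145
  Term paper 52 × 0.2 = 10.4
  Capstone 42 × 0.16 = 6.72
  Peer review 50 × 0.33 = 16.5
Sum = 53.955
Bonus: 53.955 + 1 = 54.955
54.955 < 59 → F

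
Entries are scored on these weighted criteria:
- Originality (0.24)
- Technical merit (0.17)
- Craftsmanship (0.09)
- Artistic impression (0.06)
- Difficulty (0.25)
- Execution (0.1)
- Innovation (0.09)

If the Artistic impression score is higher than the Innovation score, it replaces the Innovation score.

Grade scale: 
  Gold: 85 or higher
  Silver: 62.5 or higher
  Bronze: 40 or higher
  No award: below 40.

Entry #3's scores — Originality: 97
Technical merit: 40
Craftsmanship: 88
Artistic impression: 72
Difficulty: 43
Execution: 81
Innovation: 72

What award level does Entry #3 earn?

Silver

Artistic impression (72) ≤ Innovation (72), so Innovation stays at 72.
Weighted total:
  Originality 97 × 0.24 = 23.28
  Technical merit 40 × 0.17 = 6.8
  Craftsmanship 88 × 0.09 = 7.92
  Artistic impression 72 × 0.06 = 4.32
  Difficulty 43 × 0.25 = 10.75
  Execution 81 × 0.1 = 8.1
  Innovation 72 × 0.09 = 6.48
Sum = 67.65
67.65 is ≥ 62.5 and < 85 → Silver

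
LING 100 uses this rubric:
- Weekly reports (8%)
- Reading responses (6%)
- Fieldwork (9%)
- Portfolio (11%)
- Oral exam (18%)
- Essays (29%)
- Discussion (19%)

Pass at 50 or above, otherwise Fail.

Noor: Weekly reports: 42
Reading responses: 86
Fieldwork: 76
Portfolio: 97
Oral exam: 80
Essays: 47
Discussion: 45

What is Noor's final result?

Weighted total:
  Weekly reports 42 × 0.08 = 3.36
  Reading responses 86 × 0.06 = 5.16
  Fieldwork 76 × 0.09 = 6.84
  Portfolio 97 × 0.11 = 10.67
  Oral exam 80 × 0.18 = 14.4
  Essays 47 × 0.29 = 13.63
  Discussion 45 × 0.19 = 8.55
Sum = 62.61
62.61 ≥ 50 → Pass

Pass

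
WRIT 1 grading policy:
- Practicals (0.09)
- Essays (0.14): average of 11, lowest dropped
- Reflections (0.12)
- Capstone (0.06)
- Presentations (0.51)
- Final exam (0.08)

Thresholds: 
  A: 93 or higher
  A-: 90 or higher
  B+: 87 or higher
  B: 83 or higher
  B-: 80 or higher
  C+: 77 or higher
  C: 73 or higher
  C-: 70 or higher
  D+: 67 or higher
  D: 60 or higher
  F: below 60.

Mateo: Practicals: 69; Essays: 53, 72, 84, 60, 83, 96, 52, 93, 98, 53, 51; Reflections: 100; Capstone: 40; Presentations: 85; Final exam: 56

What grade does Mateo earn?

Essays: drop 51 → average of remaining 10 = 744/10 = 74.4
Weighted total:
  Practicals 69 × 0.09 = 6.21
  Essays 74.4 × 0.14 = 10.416
  Reflections 100 × 0.12 = 12
  Capstone 40 × 0.06 = 2.4
  Presentations 85 × 0.51 = 43.35
  Final exam 56 × 0.08 = 4.48
Sum = 78.856
78.856 is ≥ 77 and < 80 → C+

C+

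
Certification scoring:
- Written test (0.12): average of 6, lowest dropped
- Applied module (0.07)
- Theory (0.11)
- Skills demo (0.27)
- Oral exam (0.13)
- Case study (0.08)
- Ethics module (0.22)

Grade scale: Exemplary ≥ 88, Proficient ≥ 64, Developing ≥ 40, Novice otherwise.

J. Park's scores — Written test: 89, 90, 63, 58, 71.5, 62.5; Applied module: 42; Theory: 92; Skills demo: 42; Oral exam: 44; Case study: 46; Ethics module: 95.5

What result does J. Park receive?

Developing

Written test: drop 58 → average of remaining 5 = 376/5 = 75.2
Weighted total:
  Written test 75.2 × 0.12 = 9.024
  Applied module 42 × 0.07 = 2.94
  Theory 92 × 0.11 = 10.12
  Skills demo 42 × 0.27 = 11.34
  Oral exam 44 × 0.13 = 5.72
  Case study 46 × 0.08 = 3.68
  Ethics module 95.5 × 0.22 = 21.01
Sum = 63.834
63.834 is ≥ 40 and < 64 → Developing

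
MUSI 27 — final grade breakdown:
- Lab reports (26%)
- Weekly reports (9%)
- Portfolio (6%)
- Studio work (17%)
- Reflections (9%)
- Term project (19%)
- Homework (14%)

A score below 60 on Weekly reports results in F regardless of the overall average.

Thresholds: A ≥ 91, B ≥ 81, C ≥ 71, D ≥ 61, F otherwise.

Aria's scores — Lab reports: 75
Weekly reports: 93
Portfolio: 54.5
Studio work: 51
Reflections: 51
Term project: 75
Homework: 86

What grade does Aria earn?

D

Weekly reports score 93 ≥ 60: minimum met.
Weighted total:
  Lab reports 75 × 0.26 = 19.5
  Weekly reports 93 × 0.09 = 8.37
  Portfolio 54.5 × 0.06 = 3.27
  Studio work 51 × 0.17 = 8.67
  Reflections 51 × 0.09 = 4.59
  Term project 75 × 0.19 = 14.25
  Homework 86 × 0.14 = 12.04
Sum = 70.69
70.69 is ≥ 61 and < 71 → D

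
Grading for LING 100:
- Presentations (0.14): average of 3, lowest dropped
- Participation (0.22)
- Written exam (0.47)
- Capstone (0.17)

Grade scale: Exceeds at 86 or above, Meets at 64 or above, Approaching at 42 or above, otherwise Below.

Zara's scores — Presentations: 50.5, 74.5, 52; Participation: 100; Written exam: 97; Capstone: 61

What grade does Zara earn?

Presentations: drop 50.5 → average of remaining 2 = 126.5/2 = 63.25
Weighted total:
  Presentations 63.25 × 0.14 = 8.855
  Participation 100 × 0.22 = 22
  Written exam 97 × 0.47 = 45.59
  Capstone 61 × 0.17 = 10.37
Sum = 86.815
86.815 ≥ 86 → Exceeds

Exceeds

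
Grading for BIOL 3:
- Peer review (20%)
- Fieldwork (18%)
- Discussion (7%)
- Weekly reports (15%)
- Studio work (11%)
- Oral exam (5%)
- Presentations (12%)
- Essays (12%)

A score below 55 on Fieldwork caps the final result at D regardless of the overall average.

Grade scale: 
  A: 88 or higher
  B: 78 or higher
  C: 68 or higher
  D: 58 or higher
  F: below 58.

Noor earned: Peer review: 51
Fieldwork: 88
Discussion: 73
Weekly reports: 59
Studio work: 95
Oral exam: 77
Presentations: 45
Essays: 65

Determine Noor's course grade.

D

Fieldwork score 88 ≥ 55: minimum met.
Weighted total:
  Peer review 51 × 0.2 = 10.2
  Fieldwork 88 × 0.18 = 15.84
  Discussion 73 × 0.07 = 5.11
  Weekly reports 59 × 0.15 = 8.85
  Studio work 95 × 0.11 = 10.45
  Oral exam 77 × 0.05 = 3.85
  Presentations 45 × 0.12 = 5.4
  Essays 65 × 0.12 = 7.8
Sum = 67.5
67.5 is ≥ 58 and < 68 → D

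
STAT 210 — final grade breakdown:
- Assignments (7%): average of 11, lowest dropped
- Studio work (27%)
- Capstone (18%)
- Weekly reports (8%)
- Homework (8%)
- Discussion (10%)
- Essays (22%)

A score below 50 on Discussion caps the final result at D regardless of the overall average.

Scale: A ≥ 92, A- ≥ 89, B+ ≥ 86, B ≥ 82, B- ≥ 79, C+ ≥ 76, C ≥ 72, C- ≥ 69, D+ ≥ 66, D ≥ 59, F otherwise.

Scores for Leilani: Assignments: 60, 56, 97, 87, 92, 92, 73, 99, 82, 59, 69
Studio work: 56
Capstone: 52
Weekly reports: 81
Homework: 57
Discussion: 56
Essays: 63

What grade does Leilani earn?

Assignments: drop 56 → average of remaining 10 = 810/10 = 81
Discussion score 56 ≥ 50: minimum met.
Weighted total:
  Assignments 81 × 0.07 = 5.67
  Studio work 56 × 0.27 = 15.12
  Capstone 52 × 0.18 = 9.36
  Weekly reports 81 × 0.08 = 6.48
  Homework 57 × 0.08 = 4.56
  Discussion 56 × 0.1 = 5.6
  Essays 63 × 0.22 = 13.86
Sum = 60.65
60.65 is ≥ 59 and < 66 → D

D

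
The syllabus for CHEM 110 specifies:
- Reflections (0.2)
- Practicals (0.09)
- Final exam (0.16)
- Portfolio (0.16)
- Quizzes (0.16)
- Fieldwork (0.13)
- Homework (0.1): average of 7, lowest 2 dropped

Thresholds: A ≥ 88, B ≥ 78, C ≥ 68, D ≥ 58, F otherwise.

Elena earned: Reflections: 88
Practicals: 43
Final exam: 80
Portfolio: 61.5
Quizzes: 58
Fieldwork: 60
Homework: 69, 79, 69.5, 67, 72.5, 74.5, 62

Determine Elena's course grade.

Homework: drop 62, 67 → average of remaining 5 = 364.5/5 = 72.9
Weighted total:
  Reflections 88 × 0.2 = 17.6
  Practicals 43 × 0.09 = 3.87
  Final exam 80 × 0.16 = 12.8
  Portfolio 61.5 × 0.16 = 9.84
  Quizzes 58 × 0.16 = 9.28
  Fieldwork 60 × 0.13 = 7.8
  Homework 72.9 × 0.1 = 7.29
Sum = 68.48
68.48 is ≥ 68 and < 78 → C

C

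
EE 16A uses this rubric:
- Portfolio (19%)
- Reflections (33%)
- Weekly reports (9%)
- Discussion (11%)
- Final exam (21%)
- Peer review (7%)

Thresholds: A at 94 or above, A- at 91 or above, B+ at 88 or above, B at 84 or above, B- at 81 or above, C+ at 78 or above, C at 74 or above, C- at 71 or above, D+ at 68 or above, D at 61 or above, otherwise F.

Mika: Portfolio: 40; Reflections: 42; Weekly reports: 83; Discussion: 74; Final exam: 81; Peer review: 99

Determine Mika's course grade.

D

Weighted total:
  Portfolio 40 × 0.19 = 7.6
  Reflections 42 × 0.33 = 13.86
  Weekly reports 83 × 0.09 = 7.47
  Discussion 74 × 0.11 = 8.14
  Final exam 81 × 0.21 = 17.01
  Peer review 99 × 0.07 = 6.93
Sum = 61.01
61.01 is ≥ 61 and < 68 → D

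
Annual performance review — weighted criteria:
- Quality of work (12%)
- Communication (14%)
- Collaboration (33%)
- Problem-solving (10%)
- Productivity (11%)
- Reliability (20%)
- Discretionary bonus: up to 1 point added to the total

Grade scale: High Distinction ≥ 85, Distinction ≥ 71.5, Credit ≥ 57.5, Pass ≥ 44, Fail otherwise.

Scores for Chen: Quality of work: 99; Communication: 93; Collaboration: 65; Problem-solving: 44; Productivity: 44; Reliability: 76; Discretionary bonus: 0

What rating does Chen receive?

Credit

Weighted total:
  Quality of work 99 × 0.12 = 11.88
  Communication 93 × 0.14 = 13.02
  Collaboration 65 × 0.33 = 21.45
  Problem-solving 44 × 0.1 = 4.4
  Productivity 44 × 0.11 = 4.84
  Reliability 76 × 0.2 = 15.2
Sum = 70.79
Discretionary bonus: 70.79 + 0 = 70.79
70.79 is ≥ 57.5 and < 71.5 → Credit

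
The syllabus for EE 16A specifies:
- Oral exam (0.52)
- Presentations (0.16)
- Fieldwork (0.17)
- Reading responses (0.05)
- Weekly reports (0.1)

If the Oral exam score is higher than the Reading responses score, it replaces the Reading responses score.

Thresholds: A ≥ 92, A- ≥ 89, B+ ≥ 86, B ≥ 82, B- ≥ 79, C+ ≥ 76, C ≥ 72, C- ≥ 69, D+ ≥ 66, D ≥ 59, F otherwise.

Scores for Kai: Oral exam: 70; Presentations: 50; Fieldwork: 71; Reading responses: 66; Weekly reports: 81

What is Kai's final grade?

Oral exam (70) > Reading responses (66), so Reading responses counts as 70.
Weighted total:
  Oral exam 70 × 0.52 = 36.4
  Presentations 50 × 0.16 = 8
  Fieldwork 71 × 0.17 = 12.07
  Reading responses 70 × 0.05 = 3.5
  Weekly reports 81 × 0.1 = 8.1
Sum = 68.07
68.07 is ≥ 66 and < 69 → D+

D+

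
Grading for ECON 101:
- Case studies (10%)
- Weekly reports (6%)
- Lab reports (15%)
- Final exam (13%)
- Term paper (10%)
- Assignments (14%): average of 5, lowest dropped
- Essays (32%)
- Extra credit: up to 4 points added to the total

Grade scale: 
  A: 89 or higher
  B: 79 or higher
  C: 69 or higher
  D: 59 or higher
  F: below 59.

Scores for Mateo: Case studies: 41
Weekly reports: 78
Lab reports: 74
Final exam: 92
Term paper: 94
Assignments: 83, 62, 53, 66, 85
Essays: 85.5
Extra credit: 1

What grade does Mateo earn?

Assignments: drop 53 → average of remaining 4 = 296/4 = 74
Weighted total:
  Case studies 41 × 0.1 = 4.1
  Weekly reports 78 × 0.06 = 4.68
  Lab reports 74 × 0.15 = 11.1
  Final exam 92 × 0.13 = 11.96
  Term paper 94 × 0.1 = 9.4
  Assignments 74 × 0.14 = 10.36
  Essays 85.5 × 0.32 = 27.36
Sum = 78.96
Extra credit: 78.96 + 1 = 79.96
79.96 is ≥ 79 and < 89 → B

B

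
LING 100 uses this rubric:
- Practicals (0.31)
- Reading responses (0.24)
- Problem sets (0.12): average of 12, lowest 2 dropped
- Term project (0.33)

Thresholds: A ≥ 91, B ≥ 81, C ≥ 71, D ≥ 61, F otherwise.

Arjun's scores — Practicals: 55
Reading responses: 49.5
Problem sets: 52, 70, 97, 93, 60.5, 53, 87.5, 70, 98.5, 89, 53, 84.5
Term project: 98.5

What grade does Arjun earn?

Problem sets: drop 52, 53 → average of remaining 10 = 803/10 = 80.3
Weighted total:
  Practicals 55 × 0.31 = 17.05
  Reading responses 49.5 × 0.24 = 11.88
  Problem sets 80.3 × 0.12 = 9.636
  Term project 98.5 × 0.33 = 32.505
Sum = 71.071
71.071 is ≥ 71 and < 81 → C

C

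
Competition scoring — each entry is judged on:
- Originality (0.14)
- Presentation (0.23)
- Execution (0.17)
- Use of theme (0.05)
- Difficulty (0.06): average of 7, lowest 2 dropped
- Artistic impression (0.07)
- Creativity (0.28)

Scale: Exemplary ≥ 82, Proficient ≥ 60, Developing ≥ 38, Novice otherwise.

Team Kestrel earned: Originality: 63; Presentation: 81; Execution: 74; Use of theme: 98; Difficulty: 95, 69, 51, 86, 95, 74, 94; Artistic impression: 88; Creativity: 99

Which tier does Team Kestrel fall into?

Difficulty: drop 51, 69 → average of remaining 5 = 444/5 = 88.8
Weighted total:
  Originality 63 × 0.14 = 8.82
  Presentation 81 × 0.23 = 18.63
  Execution 74 × 0.17 = 12.58
  Use of theme 98 × 0.05 = 4.9
  Difficulty 88.8 × 0.06 = 5.328
  Artistic impression 88 × 0.07 = 6.16
  Creativity 99 × 0.28 = 27.72
Sum = 84.138
84.138 ≥ 82 → Exemplary

Exemplary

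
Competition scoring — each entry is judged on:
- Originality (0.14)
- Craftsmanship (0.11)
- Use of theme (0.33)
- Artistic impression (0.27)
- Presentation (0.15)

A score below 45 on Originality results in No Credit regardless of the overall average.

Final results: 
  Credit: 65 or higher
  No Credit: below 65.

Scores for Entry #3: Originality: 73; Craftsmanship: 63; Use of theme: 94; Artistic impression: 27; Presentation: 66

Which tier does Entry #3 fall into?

Credit

Originality score 73 ≥ 45: minimum met.
Weighted total:
  Originality 73 × 0.14 = 10.22
  Craftsmanship 63 × 0.11 = 6.93
  Use of theme 94 × 0.33 = 31.02
  Artistic impression 27 × 0.27 = 7.29
  Presentation 66 × 0.15 = 9.9
Sum = 65.36
65.36 ≥ 65 → Credit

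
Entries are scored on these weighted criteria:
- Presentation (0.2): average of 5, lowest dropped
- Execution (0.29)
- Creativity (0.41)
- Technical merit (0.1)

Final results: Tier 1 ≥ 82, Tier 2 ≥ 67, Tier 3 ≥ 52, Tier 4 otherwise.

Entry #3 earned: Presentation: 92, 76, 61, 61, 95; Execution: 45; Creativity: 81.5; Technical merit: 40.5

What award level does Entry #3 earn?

Presentation: drop 61 → average of remaining 4 = 324/4 = 81
Weighted total:
  Presentation 81 × 0.2 = 16.2
  Execution 45 × 0.29 = 13.05
  Creativity 81.5 × 0.41 = 33.415
  Technical merit 40.5 × 0.1 = 4.05
Sum = 66.715
66.715 is ≥ 52 and < 67 → Tier 3

Tier 3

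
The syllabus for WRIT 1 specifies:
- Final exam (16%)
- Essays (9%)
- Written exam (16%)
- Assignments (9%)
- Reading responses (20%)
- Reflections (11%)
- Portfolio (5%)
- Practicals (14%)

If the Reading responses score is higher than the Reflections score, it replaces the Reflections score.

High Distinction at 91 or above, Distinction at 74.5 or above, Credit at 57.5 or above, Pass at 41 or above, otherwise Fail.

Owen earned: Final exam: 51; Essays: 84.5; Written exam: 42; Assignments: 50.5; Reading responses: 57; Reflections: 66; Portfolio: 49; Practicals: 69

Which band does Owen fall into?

Reading responses (57) ≤ Reflections (66), so Reflections stays at 66.
Weighted total:
  Final exam 51 × 0.16 = 8.16
  Essays 84.5 × 0.09 = 7.605
  Written exam 42 × 0.16 = 6.72
  Assignments 50.5 × 0.09 = 4.545
  Reading responses 57 × 0.2 = 11.4
  Reflections 66 × 0.11 = 7.26
  Portfolio 49 × 0.05 = 2.45
  Practicals 69 × 0.14 = 9.66
Sum = 57.8
57.8 is ≥ 57.5 and < 74.5 → Credit

Credit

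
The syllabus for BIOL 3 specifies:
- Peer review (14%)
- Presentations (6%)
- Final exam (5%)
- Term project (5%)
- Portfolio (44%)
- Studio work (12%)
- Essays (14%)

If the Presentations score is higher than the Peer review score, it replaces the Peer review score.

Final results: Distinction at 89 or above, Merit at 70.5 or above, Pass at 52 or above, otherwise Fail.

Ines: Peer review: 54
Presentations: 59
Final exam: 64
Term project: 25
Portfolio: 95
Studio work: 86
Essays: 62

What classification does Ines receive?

Merit

Presentations (59) > Peer review (54), so Peer review counts as 59.
Weighted total:
  Peer review 59 × 0.14 = 8.26
  Presentations 59 × 0.06 = 3.54
  Final exam 64 × 0.05 = 3.2
  Term project 25 × 0.05 = 1.25
  Portfolio 95 × 0.44 = 41.8
  Studio work 86 × 0.12 = 10.32
  Essays 62 × 0.14 = 8.68
Sum = 77.05
77.05 is ≥ 70.5 and < 89 → Merit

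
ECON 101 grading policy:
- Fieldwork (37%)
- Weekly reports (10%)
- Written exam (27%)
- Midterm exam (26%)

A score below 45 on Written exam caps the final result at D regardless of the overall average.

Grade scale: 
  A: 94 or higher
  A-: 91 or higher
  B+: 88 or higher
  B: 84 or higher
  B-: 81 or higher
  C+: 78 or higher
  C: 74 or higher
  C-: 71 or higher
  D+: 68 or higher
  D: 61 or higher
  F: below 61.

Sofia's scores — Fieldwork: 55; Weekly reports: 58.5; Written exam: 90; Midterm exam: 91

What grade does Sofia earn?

C

Written exam score 90 ≥ 45: minimum met.
Weighted total:
  Fieldwork 55 × 0.37 = 20.35
  Weekly reports 58.5 × 0.1 = 5.85
  Written exam 90 × 0.27 = 24.3
  Midterm exam 91 × 0.26 = 23.66
Sum = 74.16
74.16 is ≥ 74 and < 78 → C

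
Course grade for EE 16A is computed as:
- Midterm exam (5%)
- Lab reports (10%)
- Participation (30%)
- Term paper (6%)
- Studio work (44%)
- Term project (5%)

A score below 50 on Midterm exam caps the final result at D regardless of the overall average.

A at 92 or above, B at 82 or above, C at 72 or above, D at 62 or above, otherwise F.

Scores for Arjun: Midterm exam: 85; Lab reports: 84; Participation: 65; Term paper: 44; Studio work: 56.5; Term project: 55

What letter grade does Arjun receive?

Midterm exam score 85 ≥ 50: minimum met.
Weighted total:
  Midterm exam 85 × 0.05 = 4.25
  Lab reports 84 × 0.1 = 8.4
  Participation 65 × 0.3 = 19.5
  Term paper 44 × 0.06 = 2.64
  Studio work 56.5 × 0.44 = 24.86
  Term project 55 × 0.05 = 2.75
Sum = 62.4
62.4 is ≥ 62 and < 72 → D

D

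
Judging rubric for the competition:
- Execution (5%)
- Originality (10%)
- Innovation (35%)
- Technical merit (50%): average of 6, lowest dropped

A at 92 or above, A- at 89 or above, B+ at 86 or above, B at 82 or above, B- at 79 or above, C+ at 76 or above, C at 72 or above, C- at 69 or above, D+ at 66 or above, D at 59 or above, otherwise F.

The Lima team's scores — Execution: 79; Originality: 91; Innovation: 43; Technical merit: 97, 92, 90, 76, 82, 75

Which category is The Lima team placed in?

C-

Technical merit: drop 75 → average of remaining 5 = 437/5 = 87.4
Weighted total:
  Execution 79 × 0.05 = 3.95
  Originality 91 × 0.1 = 9.1
  Innovation 43 × 0.35 = 15.05
  Technical merit 87.4 × 0.5 = 43.7
Sum = 71.8
71.8 is ≥ 69 and < 72 → C-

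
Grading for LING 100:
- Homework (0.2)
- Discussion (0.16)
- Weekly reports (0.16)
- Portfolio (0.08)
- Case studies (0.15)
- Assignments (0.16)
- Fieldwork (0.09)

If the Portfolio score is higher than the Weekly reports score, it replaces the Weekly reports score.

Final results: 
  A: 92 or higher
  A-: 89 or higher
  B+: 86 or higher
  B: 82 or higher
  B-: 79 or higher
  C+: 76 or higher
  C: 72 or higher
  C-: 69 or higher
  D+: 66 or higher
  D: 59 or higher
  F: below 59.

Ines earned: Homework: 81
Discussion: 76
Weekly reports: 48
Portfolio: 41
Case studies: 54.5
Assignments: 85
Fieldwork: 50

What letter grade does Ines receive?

D

Portfolio (41) ≤ Weekly reports (48), so Weekly reports stays at 48.
Weighted total:
  Homework 81 × 0.2 = 16.2
  Discussion 76 × 0.16 = 12.16
  Weekly reports 48 × 0.16 = 7.68
  Portfolio 41 × 0.08 = 3.28
  Case studies 54.5 × 0.15 = 8.175
  Assignments 85 × 0.16 = 13.6
  Fieldwork 50 × 0.09 = 4.5
Sum = 65.595
65.595 is ≥ 59 and < 66 → D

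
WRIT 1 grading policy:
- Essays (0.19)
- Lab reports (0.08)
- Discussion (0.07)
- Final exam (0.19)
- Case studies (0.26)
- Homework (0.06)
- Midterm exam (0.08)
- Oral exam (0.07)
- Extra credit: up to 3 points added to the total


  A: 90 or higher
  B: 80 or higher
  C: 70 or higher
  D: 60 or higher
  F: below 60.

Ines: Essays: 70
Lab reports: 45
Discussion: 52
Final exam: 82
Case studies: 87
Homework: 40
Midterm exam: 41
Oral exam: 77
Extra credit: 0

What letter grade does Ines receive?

D

Weighted total:
  Essays 70 × 0.19 = 13.3
  Lab reports 45 × 0.08 = 3.6
  Discussion 52 × 0.07 = 3.64
  Final exam 82 × 0.19 = 15.58
  Case studies 87 × 0.26 = 22.62
  Homework 40 × 0.06 = 2.4
  Midterm exam 41 × 0.08 = 3.28
  Oral exam 77 × 0.07 = 5.39
Sum = 69.81
Extra credit: 69.81 + 0 = 69.81
69.81 is ≥ 60 and < 70 → D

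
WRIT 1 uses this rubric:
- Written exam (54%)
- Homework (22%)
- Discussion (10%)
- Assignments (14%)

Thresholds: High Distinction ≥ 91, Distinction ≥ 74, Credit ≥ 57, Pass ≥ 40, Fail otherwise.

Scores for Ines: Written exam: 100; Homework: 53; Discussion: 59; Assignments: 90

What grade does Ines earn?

Weighted total:
  Written exam 100 × 0.54 = 54
  Homework 53 × 0.22 = 11.66
  Discussion 59 × 0.1 = 5.9
  Assignments 90 × 0.14 = 12.6
Sum = 84.16
84.16 is ≥ 74 and < 91 → Distinction

Distinction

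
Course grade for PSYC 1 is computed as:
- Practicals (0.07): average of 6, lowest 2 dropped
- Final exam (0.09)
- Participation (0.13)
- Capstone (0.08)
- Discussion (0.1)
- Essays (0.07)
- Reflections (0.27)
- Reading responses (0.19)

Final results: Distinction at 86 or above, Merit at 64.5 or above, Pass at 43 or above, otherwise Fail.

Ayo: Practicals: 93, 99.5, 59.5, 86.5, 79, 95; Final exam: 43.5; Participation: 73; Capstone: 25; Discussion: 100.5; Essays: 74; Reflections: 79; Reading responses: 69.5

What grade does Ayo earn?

Merit

Practicals: drop 59.5, 79 → average of remaining 4 = 374/4 = 93.5
Weighted total:
  Practicals 93.5 × 0.07 = 6.545
  Final exam 43.5 × 0.09 = 3.915
  Participation 73 × 0.13 = 9.49
  Capstone 25 × 0.08 = 2
  Discussion 100.5 × 0.1 = 10.05
  Essays 74 × 0.07 = 5.18
  Reflections 79 × 0.27 = 21.33
  Reading responses 69.5 × 0.19 = 13.205
Sum = 71.715
71.715 is ≥ 64.5 and < 86 → Merit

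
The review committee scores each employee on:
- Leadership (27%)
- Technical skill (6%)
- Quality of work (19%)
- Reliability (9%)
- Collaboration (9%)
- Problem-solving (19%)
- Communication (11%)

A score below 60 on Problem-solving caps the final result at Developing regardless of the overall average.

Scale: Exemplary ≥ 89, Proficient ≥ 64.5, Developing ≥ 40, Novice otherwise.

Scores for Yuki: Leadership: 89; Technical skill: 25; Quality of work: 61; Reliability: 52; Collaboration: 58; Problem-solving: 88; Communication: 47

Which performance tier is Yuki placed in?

Problem-solving score 88 ≥ 60: minimum met.
Weighted total:
  Leadership 89 × 0.27 = 24.03
  Technical skill 25 × 0.06 = 1.5
  Quality of work 61 × 0.19 = 11.59
  Reliability 52 × 0.09 = 4.68
  Collaboration 58 × 0.09 = 5.22
  Problem-solving 88 × 0.19 = 16.72
  Communication 47 × 0.11 = 5.17
Sum = 68.91
68.91 is ≥ 64.5 and < 89 → Proficient

Proficient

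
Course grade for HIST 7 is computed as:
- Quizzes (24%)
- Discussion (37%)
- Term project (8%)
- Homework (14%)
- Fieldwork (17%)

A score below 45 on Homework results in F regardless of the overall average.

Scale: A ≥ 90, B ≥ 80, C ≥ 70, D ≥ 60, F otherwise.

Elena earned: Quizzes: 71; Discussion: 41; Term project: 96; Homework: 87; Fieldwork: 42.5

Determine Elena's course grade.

Homework score 87 ≥ 45: minimum met.
Weighted total:
  Quizzes 71 × 0.24 = 17.04
  Discussion 41 × 0.37 = 15.17
  Term project 96 × 0.08 = 7.68
  Homework 87 × 0.14 = 12.18
  Fieldwork 42.5 × 0.17 = 7.225
Sum = 59.295
59.295 < 60 → F

F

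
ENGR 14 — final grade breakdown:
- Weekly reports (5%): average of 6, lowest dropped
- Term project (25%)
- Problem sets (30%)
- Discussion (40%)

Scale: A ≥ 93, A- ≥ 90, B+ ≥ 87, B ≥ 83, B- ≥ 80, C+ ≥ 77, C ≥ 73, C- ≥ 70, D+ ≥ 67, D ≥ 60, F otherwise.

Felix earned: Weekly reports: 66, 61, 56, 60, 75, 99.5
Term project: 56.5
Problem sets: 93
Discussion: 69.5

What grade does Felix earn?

C

Weekly reports: drop 56 → average of remaining 5 = 361.5/5 = 72.3
Weighted total:
  Weekly reports 72.3 × 0.05 = 3.615
  Term project 56.5 × 0.25 = 14.125
  Problem sets 93 × 0.3 = 27.9
  Discussion 69.5 × 0.4 = 27.8
Sum = 73.44
73.44 is ≥ 73 and < 77 → C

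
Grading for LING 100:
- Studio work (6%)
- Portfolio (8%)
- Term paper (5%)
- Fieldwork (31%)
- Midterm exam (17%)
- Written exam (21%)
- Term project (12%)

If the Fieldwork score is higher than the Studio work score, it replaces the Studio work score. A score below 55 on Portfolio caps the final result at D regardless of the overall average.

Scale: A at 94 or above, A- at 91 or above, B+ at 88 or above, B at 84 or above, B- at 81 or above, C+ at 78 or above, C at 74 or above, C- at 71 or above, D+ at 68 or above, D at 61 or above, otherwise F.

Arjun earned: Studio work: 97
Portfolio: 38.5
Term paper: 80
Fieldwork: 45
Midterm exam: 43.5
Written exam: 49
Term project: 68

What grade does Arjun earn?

F

Fieldwork (45) ≤ Studio work (97), so Studio work stays at 97.
Portfolio score 38.5 < 55: minimum not met.
Weighted total:
  Studio work 97 × 0.06 = 5.82
  Portfolio 38.5 × 0.08 = 3.08
  Term paper 80 × 0.05 = 4
  Fieldwork 45 × 0.31 = 13.95
  Midterm exam 43.5 × 0.17 = 7.395
  Written exam 49 × 0.21 = 10.29
  Term project 68 × 0.12 = 8.16
Sum = 52.695
52.695 would be F; cap at D applies → F.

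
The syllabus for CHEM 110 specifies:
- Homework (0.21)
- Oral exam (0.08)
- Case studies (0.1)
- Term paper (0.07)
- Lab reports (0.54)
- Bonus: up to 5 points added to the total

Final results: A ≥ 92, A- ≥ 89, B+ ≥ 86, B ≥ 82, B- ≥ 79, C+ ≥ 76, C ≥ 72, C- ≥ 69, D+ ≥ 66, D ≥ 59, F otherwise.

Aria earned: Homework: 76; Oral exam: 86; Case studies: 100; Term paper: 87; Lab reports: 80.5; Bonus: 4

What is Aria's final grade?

Weighted total:
  Homework 76 × 0.21 = 15.96
  Oral exam 86 × 0.08 = 6.88
  Case studies 100 × 0.1 = 10
  Term paper 87 × 0.07 = 6.09
  Lab reports 80.5 × 0.54 = 43.47
Sum = 82.4
Bonus: 82.4 + 4 = 86.4
86.4 is ≥ 86 and < 89 → B+

B+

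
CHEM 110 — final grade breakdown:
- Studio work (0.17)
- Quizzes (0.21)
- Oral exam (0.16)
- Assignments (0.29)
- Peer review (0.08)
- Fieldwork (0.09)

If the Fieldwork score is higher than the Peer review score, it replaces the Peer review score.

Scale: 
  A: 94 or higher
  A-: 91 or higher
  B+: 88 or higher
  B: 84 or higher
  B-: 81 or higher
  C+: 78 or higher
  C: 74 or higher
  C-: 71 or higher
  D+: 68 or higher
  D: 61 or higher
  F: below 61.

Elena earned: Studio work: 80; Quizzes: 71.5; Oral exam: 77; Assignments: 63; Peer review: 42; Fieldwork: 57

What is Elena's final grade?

Fieldwork (57) > Peer review (42), so Peer review counts as 57.
Weighted total:
  Studio work 80 × 0.17 = 13.6
  Quizzes 71.5 × 0.21 = 15.015
  Oral exam 77 × 0.16 = 12.32
  Assignments 63 × 0.29 = 18.27
  Peer review 57 × 0.08 = 4.56
  Fieldwork 57 × 0.09 = 5.13
Sum = 68.895
68.895 is ≥ 68 and < 71 → D+

D+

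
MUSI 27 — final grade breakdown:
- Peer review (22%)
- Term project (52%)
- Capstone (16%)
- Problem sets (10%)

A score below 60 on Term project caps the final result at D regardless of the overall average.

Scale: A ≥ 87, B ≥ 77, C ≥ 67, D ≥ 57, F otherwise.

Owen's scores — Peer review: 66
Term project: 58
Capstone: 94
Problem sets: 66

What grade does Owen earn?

Term project score 58 < 60: minimum not met.
Weighted total:
  Peer review 66 × 0.22 = 14.52
  Term project 58 × 0.52 = 30.16
  Capstone 94 × 0.16 = 15.04
  Problem sets 66 × 0.1 = 6.6
Sum = 66.32
66.32 would be D; cap at D applies → D.

D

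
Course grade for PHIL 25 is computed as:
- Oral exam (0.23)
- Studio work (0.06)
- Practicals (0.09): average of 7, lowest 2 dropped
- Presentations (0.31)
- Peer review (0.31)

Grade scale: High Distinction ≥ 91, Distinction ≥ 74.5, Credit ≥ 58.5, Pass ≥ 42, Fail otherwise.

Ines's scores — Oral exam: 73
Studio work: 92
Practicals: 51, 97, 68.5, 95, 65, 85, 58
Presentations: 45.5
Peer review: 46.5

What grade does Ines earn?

Practicals: drop 51, 58 → average of remaining 5 = 410.5/5 = 82.1
Weighted total:
  Oral exam 73 × 0.23 = 16.79
  Studio work 92 × 0.06 = 5.52
  Practicals 82.1 × 0.09 = 7.389
  Presentations 45.5 × 0.31 = 14.105
  Peer review 46.5 × 0.31 = 14.415
Sum = 58.219
58.219 is ≥ 42 and < 58.5 → Pass

Pass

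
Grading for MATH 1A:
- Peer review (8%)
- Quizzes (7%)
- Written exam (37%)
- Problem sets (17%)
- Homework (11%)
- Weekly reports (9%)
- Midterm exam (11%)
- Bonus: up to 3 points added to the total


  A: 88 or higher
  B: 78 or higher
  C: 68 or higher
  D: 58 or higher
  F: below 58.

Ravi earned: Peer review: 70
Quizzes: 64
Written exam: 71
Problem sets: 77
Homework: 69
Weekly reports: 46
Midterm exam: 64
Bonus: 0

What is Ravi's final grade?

Weighted total:
  Peer review 70 × 0.08 = 5.6
  Quizzes 64 × 0.07 = 4.48
  Written exam 71 × 0.37 = 26.27
  Problem sets 77 × 0.17 = 13.09
  Homework 69 × 0.11 = 7.59
  Weekly reports 46 × 0.09 = 4.14
  Midterm exam 64 × 0.11 = 7.04
Sum = 68.21
Bonus: 68.21 + 0 = 68.21
68.21 is ≥ 68 and < 78 → C

C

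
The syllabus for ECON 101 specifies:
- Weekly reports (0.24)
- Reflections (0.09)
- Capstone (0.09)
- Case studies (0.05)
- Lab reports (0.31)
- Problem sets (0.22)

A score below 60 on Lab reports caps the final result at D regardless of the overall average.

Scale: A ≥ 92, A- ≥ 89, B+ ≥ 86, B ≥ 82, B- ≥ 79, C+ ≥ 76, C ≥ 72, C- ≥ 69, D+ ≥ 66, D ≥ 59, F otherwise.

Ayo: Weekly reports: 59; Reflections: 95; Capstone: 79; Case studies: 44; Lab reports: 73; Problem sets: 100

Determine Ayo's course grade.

Lab reports score 73 ≥ 60: minimum met.
Weighted total:
  Weekly reports 59 × 0.24 = 14.16
  Reflections 95 × 0.09 = 8.55
  Capstone 79 × 0.09 = 7.11
  Case studies 44 × 0.05 = 2.2
  Lab reports 73 × 0.31 = 22.63
  Problem sets 100 × 0.22 = 22
Sum = 76.65
76.65 is ≥ 76 and < 79 → C+

C+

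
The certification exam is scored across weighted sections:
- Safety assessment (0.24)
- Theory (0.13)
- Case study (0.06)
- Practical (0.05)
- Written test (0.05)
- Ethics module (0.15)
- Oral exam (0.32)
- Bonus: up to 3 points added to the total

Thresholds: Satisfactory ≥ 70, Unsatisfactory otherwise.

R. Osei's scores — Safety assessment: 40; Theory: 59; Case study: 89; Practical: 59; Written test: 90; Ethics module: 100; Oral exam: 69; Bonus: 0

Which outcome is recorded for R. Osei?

Weighted total:
  Safety assessment 40 × 0.24 = 9.6
  Theory 59 × 0.13 = 7.67
  Case study 89 × 0.06 = 5.34
  Practical 59 × 0.05 = 2.95
  Written test 90 × 0.05 = 4.5
  Ethics module 100 × 0.15 = 15
  Oral exam 69 × 0.32 = 22.08
Sum = 67.14
Bonus: 67.14 + 0 = 67.14
67.14 < 70 → Unsatisfactory

Unsatisfactory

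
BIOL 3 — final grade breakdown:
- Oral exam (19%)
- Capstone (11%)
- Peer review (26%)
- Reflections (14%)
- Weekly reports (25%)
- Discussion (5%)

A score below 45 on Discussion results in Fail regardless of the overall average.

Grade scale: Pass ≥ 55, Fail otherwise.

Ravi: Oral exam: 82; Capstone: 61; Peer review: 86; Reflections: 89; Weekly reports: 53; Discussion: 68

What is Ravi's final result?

Discussion score 68 ≥ 45: minimum met.
Weighted total:
  Oral exam 82 × 0.19 = 15.58
  Capstone 61 × 0.11 = 6.71
  Peer review 86 × 0.26 = 22.36
  Reflections 89 × 0.14 = 12.46
  Weekly reports 53 × 0.25 = 13.25
  Discussion 68 × 0.05 = 3.4
Sum = 73.76
73.76 ≥ 55 → Pass

Pass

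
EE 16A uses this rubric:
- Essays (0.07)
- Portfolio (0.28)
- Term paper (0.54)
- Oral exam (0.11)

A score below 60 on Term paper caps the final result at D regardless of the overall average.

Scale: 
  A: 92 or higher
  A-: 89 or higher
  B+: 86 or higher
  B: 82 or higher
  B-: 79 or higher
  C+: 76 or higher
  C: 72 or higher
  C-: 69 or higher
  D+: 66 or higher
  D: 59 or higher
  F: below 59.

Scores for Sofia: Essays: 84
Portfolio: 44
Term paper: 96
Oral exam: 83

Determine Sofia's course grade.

B-

Term paper score 96 ≥ 60: minimum met.
Weighted total:
  Essays 84 × 0.07 = 5.88
  Portfolio 44 × 0.28 = 12.32
  Term paper 96 × 0.54 = 51.84
  Oral exam 83 × 0.11 = 9.13
Sum = 79.17
79.17 is ≥ 79 and < 82 → B-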